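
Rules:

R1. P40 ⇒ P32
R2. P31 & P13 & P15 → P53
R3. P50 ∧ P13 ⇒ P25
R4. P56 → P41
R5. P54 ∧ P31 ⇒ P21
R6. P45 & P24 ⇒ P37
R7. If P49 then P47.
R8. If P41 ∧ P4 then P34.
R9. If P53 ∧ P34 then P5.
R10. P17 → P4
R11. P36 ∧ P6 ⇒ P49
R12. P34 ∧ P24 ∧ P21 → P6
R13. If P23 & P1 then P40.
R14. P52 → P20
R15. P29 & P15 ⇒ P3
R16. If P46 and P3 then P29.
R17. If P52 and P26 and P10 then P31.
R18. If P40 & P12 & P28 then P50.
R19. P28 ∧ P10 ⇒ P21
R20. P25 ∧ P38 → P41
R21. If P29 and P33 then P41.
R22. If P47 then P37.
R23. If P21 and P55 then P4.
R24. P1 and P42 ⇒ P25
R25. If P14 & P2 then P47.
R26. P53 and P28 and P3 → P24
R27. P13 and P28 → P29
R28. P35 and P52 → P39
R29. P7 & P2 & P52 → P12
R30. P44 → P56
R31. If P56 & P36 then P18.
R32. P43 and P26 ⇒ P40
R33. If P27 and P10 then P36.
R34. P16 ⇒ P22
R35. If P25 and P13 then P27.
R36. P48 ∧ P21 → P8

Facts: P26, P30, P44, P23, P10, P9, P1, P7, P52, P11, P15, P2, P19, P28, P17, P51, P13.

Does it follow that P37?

Yes

P4  (by R10: P17)
P40  (by R13: P23, P1)
P31  (by R17: P52, P26, P10)
P21  (by R19: P28, P10)
P29  (by R27: P13, P28)
P12  (by R29: P7, P2, P52)
P56  (by R30: P44)
P53  (by R2: P31, P13, P15)
P41  (by R4: P56)
P34  (by R8: P41, P4)
P3  (by R15: P29, P15)
P50  (by R18: P40, P12, P28)
P24  (by R26: P53, P28, P3)
P25  (by R3: P50, P13)
P6  (by R12: P34, P24, P21)
P27  (by R35: P25, P13)
P36  (by R33: P27, P10)
P49  (by R11: P36, P6)
P47  (by R7: P49)
P37  (by R22: P47)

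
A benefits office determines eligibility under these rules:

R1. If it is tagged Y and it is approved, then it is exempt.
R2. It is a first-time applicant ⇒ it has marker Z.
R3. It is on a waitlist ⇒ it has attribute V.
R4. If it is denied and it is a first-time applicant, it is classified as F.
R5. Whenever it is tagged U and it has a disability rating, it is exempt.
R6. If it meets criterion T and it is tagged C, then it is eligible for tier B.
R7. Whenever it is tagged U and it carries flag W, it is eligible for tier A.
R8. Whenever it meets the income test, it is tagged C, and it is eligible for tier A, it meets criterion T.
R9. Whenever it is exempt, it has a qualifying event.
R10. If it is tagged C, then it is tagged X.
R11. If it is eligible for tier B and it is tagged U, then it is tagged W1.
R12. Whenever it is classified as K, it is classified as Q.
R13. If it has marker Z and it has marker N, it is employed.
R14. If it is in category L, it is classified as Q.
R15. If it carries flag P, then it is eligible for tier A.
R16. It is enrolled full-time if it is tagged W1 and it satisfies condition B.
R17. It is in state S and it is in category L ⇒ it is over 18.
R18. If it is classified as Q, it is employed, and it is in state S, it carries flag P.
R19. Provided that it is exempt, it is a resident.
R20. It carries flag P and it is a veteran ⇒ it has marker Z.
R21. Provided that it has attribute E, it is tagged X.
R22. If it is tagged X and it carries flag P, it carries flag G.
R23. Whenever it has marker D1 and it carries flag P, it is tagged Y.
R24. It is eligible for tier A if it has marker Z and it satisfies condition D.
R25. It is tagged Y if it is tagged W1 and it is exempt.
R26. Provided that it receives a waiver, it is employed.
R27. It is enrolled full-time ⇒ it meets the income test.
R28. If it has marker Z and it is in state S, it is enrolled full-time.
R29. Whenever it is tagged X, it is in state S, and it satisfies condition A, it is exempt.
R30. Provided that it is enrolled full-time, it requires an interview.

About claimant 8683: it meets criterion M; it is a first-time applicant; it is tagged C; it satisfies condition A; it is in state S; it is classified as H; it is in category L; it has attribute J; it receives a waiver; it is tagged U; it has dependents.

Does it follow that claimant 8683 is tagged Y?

Yes

By R2 (it is a first-time applicant): it has marker Z.
By R10 (it is tagged C): it is tagged X.
By R14 (it is in category L): it is classified as Q.
By R26 (it receives a waiver): it is employed.
By R28 (it has marker Z, it is in state S): it is enrolled full-time.
By R29 (it is tagged X, it is in state S, it satisfies condition A): it is exempt.
By R18 (it is classified as Q, it is employed, it is in state S): it carries flag P.
By R27 (it is enrolled full-time): it meets the income test.
By R15 (it carries flag P): it is eligible for tier A.
By R8 (it meets the income test, it is tagged C, it is eligible for tier A): it meets criterion T.
By R6 (it meets criterion T, it is tagged C): it is eligible for tier B.
By R11 (it is eligible for tier B, it is tagged U): it is tagged W1.
By R25 (it is tagged W1, it is exempt): it is tagged Y.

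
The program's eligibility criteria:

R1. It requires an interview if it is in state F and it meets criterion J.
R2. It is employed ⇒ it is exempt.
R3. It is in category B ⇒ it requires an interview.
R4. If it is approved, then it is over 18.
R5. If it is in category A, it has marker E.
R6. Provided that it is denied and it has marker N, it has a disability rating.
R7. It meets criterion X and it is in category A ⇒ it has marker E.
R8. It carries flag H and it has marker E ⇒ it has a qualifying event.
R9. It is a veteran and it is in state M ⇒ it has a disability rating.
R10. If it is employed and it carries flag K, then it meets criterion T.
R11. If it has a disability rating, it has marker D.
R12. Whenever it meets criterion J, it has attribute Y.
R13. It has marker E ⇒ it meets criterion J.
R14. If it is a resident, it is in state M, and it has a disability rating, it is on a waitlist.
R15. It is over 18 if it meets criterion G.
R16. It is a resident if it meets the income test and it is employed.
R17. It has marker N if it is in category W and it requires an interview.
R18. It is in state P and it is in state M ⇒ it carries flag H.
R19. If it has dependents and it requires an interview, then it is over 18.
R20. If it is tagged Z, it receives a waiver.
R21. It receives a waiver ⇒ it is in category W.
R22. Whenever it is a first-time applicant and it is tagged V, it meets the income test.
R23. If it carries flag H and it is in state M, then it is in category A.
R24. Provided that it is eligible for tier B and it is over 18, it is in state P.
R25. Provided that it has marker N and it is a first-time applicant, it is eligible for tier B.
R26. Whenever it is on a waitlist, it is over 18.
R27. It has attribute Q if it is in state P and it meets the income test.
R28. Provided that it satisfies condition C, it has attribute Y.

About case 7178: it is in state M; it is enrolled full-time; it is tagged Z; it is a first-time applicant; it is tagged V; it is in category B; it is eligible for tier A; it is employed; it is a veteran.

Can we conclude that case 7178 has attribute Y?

By R3 (it is in category B): it requires an interview.
By R9 (it is a veteran, it is in state M): it has a disability rating.
By R20 (it is tagged Z): it receives a waiver.
By R21 (it receives a waiver): it is in category W.
By R22 (it is a first-time applicant, it is tagged V): it meets the income test.
By R16 (it meets the income test, it is employed): it is a resident.
By R17 (it is in category W, it requires an interview): it has marker N.
By R25 (it has marker N, it is a first-time applicant): it is eligible for tier B.
By R14 (it is a resident, it is in state M, it has a disability rating): it is on a waitlist.
By R26 (it is on a waitlist): it is over 18.
By R24 (it is eligible for tier B, it is over 18): it is in state P.
By R18 (it is in state P, it is in state M): it carries flag H.
By R23 (it carries flag H, it is in state M): it is in category A.
By R5 (it is in category A): it has marker E.
By R13 (it has marker E): it meets criterion J.
By R12 (it meets criterion J): it has attribute Y.

Yes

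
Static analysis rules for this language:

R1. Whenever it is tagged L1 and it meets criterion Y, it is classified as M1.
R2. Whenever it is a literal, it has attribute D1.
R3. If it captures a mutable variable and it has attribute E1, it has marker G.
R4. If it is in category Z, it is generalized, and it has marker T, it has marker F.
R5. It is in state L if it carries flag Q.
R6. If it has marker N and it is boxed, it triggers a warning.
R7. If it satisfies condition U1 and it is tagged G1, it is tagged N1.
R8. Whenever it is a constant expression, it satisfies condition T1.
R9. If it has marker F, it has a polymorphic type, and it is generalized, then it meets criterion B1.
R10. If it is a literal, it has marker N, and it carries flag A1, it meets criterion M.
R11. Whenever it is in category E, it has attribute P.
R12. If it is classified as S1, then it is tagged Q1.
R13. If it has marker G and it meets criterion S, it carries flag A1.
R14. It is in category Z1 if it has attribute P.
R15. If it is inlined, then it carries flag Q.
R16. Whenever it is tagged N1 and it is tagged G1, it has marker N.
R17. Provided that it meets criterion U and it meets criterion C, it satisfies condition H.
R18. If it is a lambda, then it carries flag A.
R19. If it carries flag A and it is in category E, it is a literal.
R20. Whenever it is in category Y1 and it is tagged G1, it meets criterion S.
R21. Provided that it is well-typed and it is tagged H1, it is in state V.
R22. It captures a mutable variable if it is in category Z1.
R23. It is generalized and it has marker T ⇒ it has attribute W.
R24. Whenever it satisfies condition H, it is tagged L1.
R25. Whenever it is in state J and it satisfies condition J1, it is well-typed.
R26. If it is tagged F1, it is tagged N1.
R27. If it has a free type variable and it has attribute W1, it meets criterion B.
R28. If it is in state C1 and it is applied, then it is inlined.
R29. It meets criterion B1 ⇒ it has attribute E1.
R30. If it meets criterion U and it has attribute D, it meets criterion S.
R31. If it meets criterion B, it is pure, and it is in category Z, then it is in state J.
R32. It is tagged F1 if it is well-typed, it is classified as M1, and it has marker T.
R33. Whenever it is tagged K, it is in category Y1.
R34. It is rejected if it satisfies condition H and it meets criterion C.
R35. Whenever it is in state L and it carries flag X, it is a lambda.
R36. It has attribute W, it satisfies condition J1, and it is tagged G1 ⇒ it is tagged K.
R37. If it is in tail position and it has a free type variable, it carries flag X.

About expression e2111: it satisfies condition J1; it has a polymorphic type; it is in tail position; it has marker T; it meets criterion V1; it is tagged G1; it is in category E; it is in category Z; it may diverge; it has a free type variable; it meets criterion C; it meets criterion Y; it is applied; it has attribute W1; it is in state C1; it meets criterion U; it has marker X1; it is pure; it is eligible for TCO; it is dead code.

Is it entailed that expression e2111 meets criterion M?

Forward chaining from the given facts derives: has attribute P, is in category Z1, satisfies condition H, captures a mutable variable, is tagged L1, meets criterion B, is inlined, is in state J, is rejected, carries flag X, is classified as M1, carries flag Q, is well-typed, is tagged F1, is in state L, is tagged N1, is a lambda, has marker N, carries flag A, is a literal, has attribute D1.
The only rule concluding "it meets criterion M" is R10, which needs "it carries flag A1"; that is never established.

No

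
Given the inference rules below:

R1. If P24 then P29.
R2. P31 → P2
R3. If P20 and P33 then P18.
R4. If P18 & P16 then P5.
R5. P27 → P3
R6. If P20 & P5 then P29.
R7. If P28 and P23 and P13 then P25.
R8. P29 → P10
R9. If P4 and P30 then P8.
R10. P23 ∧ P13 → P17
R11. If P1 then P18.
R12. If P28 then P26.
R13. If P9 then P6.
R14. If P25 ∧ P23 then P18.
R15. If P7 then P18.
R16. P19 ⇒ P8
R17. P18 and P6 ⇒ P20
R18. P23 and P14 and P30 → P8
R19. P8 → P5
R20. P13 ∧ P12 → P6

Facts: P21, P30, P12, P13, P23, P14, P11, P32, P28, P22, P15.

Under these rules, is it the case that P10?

P25  (by R7: P28, P23, P13)
P18  (by R14: P25, P23)
P8  (by R18: P23, P14, P30)
P5  (by R19: P8)
P6  (by R20: P13, P12)
P20  (by R17: P18, P6)
P29  (by R6: P20, P5)
P10  (by R8: P29)

Yes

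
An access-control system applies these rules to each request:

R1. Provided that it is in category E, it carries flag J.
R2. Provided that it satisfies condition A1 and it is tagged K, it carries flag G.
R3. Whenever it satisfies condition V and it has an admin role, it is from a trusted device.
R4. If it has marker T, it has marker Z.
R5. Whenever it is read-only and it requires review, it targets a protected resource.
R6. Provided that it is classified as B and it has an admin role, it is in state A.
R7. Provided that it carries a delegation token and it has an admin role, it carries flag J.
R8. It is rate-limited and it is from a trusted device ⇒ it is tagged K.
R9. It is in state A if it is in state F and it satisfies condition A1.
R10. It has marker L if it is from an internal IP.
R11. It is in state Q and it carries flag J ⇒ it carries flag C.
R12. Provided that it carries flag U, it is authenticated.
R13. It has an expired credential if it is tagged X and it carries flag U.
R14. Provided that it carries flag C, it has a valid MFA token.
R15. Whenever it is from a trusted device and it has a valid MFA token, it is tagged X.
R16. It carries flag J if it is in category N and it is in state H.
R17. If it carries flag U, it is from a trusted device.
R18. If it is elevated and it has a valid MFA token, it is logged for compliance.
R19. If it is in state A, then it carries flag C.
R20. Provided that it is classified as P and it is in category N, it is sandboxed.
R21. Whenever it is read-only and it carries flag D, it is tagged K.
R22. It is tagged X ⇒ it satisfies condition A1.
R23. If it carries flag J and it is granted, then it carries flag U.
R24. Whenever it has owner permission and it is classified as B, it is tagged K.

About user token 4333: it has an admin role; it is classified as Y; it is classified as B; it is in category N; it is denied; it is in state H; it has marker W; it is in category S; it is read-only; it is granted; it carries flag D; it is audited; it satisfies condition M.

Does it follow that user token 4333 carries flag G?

By R6 (it is classified as B, it has an admin role): it is in state A.
By R16 (it is in category N, it is in state H): it carries flag J.
By R19 (it is in state A): it carries flag C.
By R21 (it is read-only, it carries flag D): it is tagged K.
By R23 (it carries flag J, it is granted): it carries flag U.
By R14 (it carries flag C): it has a valid MFA token.
By R17 (it carries flag U): it is from a trusted device.
By R15 (it is from a trusted device, it has a valid MFA token): it is tagged X.
By R22 (it is tagged X): it satisfies condition A1.
By R2 (it satisfies condition A1, it is tagged K): it carries flag G.

Yes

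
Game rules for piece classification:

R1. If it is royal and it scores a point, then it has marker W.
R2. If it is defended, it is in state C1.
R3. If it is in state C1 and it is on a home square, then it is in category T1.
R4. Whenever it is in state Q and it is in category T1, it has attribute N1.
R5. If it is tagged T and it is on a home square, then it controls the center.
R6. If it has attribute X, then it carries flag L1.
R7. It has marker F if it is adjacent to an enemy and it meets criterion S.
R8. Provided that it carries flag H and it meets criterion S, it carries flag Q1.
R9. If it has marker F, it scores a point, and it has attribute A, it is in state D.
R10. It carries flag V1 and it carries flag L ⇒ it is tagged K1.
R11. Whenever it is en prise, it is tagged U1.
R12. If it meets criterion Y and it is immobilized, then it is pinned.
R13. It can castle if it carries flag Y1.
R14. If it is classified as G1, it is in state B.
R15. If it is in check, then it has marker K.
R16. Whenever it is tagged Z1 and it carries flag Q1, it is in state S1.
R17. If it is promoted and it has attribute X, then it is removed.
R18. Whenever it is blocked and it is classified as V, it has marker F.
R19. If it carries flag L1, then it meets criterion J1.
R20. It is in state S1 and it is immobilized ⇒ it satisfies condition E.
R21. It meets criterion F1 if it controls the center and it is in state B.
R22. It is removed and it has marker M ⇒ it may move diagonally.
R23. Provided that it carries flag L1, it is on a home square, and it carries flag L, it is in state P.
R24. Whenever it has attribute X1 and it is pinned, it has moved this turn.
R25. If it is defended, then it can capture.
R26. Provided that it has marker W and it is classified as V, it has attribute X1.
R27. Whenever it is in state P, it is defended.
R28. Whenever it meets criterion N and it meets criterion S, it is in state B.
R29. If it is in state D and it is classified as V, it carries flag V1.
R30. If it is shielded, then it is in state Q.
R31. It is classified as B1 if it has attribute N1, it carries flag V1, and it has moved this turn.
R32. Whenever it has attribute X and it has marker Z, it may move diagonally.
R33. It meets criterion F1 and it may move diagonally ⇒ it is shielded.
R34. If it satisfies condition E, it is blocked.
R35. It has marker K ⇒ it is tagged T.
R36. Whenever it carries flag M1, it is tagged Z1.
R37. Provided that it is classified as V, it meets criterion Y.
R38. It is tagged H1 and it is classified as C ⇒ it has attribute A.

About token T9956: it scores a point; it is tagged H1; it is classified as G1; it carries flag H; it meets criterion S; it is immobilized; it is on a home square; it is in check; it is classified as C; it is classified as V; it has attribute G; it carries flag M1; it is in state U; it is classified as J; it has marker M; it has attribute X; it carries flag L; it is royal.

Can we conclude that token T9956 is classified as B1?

No

Forward chaining from the given facts derives: has marker W, carries flag L1, carries flag Q1, is in state B, has marker K, meets criterion J1, is in state P, has attribute X1, is defended, is tagged T, is tagged Z1, meets criterion Y, has attribute A, is in state C1, is in category T1, controls the center, is pinned, is in state S1, satisfies condition E, meets criterion F1, has moved this turn, can capture, is blocked, has marker F, is in state D, carries flag V1, is tagged K1.
The only rule concluding "it is classified as B1" is R31, which needs "it has attribute N1"; that is never established.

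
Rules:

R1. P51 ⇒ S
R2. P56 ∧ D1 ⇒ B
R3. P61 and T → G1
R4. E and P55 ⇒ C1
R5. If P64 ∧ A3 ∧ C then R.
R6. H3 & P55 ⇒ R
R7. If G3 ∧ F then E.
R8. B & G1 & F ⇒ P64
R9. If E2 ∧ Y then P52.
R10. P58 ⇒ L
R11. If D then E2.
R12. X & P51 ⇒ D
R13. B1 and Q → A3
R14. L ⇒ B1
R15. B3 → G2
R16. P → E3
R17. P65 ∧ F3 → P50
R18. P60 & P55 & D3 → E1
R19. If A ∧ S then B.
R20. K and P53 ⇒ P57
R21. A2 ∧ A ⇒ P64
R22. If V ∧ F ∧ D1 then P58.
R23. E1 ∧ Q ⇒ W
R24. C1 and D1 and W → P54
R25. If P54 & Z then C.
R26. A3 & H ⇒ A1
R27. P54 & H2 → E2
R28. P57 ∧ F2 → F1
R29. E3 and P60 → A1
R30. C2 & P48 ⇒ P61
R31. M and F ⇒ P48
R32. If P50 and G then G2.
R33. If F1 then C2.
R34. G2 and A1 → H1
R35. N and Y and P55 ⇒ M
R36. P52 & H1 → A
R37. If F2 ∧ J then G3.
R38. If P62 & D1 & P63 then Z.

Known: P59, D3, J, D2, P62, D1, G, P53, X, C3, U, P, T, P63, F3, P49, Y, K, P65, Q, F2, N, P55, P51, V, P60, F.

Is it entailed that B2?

Forward chaining from the given facts derives: S, D, E3, P50, E1, P57, P58, W, F1, A1, G2, C2, H1, M, G3, Z, E, L, E2, B1, P48, C1, P52, A3, P54, C, P61, A, G1, B, P64, R.
No rule has B2 as its conclusion, and it is not among the given facts.

No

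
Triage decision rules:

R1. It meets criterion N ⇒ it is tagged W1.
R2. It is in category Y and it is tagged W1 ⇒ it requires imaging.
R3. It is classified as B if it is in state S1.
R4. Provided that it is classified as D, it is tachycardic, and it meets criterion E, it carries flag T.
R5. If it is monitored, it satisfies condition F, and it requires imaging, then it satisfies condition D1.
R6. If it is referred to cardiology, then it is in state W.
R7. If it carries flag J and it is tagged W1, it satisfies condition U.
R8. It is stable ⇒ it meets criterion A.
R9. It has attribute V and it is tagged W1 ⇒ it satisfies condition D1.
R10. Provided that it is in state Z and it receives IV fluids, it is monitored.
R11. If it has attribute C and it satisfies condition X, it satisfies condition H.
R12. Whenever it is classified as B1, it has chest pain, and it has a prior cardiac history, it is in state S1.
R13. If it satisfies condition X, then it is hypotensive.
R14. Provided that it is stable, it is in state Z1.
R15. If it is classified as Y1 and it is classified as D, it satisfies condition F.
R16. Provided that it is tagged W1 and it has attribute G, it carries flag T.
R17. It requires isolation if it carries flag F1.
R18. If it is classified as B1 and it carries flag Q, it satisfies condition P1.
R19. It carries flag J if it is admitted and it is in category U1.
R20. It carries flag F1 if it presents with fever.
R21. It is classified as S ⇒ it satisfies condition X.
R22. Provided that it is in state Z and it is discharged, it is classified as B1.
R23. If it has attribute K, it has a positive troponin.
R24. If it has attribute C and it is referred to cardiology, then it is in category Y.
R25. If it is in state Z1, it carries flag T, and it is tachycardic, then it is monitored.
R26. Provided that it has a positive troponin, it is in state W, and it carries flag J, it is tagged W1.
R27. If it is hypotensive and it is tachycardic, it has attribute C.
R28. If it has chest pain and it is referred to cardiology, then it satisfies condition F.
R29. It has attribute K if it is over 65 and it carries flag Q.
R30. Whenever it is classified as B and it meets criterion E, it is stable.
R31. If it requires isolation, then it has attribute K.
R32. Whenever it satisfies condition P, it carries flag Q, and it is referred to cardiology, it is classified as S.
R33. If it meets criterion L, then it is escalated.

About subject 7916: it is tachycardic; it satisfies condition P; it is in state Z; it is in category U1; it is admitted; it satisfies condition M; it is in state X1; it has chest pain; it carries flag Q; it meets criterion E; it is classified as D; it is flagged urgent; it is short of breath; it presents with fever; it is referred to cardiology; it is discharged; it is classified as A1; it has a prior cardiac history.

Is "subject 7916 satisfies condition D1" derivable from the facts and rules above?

Yes

By R4 (it is classified as D, it is tachycardic, it meets criterion E): it carries flag T.
By R6 (it is referred to cardiology): it is in state W.
By R19 (it is admitted, it is in category U1): it carries flag J.
By R20 (it presents with fever): it carries flag F1.
By R22 (it is in state Z, it is discharged): it is classified as B1.
By R28 (it has chest pain, it is referred to cardiology): it satisfies condition F.
By R32 (it satisfies condition P, it carries flag Q, it is referred to cardiology): it is classified as S.
By R12 (it is classified as B1, it has chest pain, it has a prior cardiac history): it is in state S1.
By R17 (it carries flag F1): it requires isolation.
By R21 (it is classified as S): it satisfies condition X.
By R31 (it requires isolation): it has attribute K.
By R3 (it is in state S1): it is classified as B.
By R13 (it satisfies condition X): it is hypotensive.
By R23 (it has attribute K): it has a positive troponin.
By R26 (it has a positive troponin, it is in state W, it carries flag J): it is tagged W1.
By R27 (it is hypotensive, it is tachycardic): it has attribute C.
By R30 (it is classified as B, it meets criterion E): it is stable.
By R14 (it is stable): it is in state Z1.
By R24 (it has attribute C, it is referred to cardiology): it is in category Y.
By R25 (it is in state Z1, it carries flag T, it is tachycardic): it is monitored.
By R2 (it is in category Y, it is tagged W1): it requires imaging.
By R5 (it is monitored, it satisfies condition F, it requires imaging): it satisfies condition D1.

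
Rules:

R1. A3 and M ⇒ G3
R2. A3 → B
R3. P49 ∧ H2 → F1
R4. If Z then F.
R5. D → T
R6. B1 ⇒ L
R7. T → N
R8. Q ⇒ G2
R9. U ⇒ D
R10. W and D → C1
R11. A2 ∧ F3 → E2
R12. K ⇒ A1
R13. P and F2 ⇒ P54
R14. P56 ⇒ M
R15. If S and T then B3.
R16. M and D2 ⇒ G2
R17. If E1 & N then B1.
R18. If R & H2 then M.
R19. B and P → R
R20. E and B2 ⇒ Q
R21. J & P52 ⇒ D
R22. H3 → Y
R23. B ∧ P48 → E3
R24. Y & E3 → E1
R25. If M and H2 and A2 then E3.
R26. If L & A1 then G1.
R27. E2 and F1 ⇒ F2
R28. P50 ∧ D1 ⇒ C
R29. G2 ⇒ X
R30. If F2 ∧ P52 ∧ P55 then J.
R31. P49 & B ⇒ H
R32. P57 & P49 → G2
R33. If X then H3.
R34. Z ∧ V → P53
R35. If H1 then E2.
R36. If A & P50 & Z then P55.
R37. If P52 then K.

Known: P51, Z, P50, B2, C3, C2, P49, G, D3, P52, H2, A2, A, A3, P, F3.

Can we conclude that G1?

Forward chaining from the given facts derives: B, F1, F, E2, R, F2, H, P55, K, A1, P54, M, E3, J, G3, D, T, N.
The only rule concluding G1 is R26, which needs L; that is never established.

No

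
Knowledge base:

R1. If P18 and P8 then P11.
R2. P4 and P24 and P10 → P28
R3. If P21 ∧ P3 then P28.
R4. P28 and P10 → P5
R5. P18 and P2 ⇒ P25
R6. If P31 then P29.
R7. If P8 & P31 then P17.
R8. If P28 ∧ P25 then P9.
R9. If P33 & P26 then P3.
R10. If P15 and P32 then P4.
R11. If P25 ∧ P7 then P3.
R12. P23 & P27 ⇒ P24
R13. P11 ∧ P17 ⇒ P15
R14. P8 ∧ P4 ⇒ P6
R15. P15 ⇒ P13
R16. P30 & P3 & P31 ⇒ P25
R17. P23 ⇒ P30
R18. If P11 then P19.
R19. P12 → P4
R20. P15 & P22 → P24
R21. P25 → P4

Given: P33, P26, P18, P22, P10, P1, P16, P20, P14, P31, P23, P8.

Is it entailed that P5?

P11  (by R1: P18, P8)
P17  (by R7: P8, P31)
P3  (by R9: P33, P26)
P15  (by R13: P11, P17)
P30  (by R17: P23)
P24  (by R20: P15, P22)
P25  (by R16: P30, P3, P31)
P4  (by R21: P25)
P28  (by R2: P4, P24, P10)
P5  (by R4: P28, P10)

Yes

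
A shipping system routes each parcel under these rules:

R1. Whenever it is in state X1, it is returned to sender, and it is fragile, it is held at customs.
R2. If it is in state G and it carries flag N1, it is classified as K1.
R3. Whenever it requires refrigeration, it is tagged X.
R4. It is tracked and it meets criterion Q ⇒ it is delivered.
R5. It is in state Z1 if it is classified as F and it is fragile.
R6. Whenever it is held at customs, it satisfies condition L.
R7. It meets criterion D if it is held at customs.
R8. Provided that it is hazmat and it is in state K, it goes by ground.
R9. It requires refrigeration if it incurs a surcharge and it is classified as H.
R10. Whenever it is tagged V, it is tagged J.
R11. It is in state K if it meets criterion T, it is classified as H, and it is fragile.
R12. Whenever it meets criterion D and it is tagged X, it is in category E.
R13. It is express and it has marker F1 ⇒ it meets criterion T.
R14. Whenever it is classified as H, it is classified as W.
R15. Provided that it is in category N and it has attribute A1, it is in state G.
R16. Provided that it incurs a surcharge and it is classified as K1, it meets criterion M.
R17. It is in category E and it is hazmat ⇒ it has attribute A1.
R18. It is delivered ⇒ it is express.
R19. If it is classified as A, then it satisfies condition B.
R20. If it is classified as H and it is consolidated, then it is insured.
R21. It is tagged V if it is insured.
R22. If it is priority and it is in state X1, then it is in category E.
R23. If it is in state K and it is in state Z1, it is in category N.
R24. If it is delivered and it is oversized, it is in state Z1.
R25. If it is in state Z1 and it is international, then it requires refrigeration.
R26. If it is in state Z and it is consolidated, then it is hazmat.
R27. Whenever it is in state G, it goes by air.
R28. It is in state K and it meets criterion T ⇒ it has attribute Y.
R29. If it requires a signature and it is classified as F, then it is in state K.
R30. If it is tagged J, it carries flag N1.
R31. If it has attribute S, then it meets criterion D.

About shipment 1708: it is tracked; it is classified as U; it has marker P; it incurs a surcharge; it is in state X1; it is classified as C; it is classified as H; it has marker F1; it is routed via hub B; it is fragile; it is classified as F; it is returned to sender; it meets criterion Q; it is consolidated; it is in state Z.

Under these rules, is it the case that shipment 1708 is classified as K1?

Yes

By R1 (it is in state X1, it is returned to sender, it is fragile): it is held at customs.
By R4 (it is tracked, it meets criterion Q): it is delivered.
By R5 (it is classified as F, it is fragile): it is in state Z1.
By R7 (it is held at customs): it meets criterion D.
By R9 (it incurs a surcharge, it is classified as H): it requires refrigeration.
By R18 (it is delivered): it is express.
By R20 (it is classified as H, it is consolidated): it is insured.
By R21 (it is insured): it is tagged V.
By R26 (it is in state Z, it is consolidated): it is hazmat.
By R3 (it requires refrigeration): it is tagged X.
By R10 (it is tagged V): it is tagged J.
By R12 (it meets criterion D, it is tagged X): it is in category E.
By R13 (it is express, it has marker F1): it meets criterion T.
By R17 (it is in category E, it is hazmat): it has attribute A1.
By R30 (it is tagged J): it carries flag N1.
By R11 (it meets criterion T, it is classified as H, it is fragile): it is in state K.
By R23 (it is in state K, it is in state Z1): it is in category N.
By R15 (it is in category N, it has attribute A1): it is in state G.
By R2 (it is in state G, it carries flag N1): it is classified as K1.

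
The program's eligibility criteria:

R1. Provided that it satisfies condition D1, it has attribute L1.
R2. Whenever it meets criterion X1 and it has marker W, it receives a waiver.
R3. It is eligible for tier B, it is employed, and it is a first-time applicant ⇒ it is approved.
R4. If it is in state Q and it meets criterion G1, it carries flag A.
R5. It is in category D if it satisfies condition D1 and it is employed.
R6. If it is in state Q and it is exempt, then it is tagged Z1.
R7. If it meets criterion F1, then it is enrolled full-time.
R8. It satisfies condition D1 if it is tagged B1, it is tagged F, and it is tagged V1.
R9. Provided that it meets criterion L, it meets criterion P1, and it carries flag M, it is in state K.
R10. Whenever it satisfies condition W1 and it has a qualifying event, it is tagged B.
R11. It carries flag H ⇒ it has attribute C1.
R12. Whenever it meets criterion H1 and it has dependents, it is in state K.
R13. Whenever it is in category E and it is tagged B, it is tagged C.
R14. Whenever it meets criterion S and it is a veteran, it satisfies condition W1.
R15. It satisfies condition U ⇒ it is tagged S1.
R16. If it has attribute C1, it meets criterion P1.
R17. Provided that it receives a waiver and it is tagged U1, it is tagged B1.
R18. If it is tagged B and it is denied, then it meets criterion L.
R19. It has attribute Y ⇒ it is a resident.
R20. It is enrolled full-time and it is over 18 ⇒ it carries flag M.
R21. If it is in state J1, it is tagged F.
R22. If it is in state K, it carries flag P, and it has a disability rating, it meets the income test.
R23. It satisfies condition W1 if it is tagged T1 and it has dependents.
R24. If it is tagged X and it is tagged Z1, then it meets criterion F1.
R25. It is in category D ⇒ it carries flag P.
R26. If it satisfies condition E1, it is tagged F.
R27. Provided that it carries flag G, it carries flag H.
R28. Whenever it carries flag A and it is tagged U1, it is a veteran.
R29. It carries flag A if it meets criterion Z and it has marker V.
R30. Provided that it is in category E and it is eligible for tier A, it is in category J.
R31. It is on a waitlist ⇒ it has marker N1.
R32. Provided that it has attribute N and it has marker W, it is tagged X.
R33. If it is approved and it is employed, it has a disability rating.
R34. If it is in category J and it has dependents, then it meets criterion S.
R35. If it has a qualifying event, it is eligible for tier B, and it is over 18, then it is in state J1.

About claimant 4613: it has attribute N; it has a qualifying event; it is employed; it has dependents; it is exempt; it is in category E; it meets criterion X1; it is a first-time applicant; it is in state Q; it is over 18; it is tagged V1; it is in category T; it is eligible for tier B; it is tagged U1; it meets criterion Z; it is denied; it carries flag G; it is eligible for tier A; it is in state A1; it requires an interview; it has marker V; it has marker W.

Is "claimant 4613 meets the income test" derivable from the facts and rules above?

By R2 (it meets criterion X1, it has marker W): it receives a waiver.
By R3 (it is eligible for tier B, it is employed, it is a first-time applicant): it is approved.
By R6 (it is in state Q, it is exempt): it is tagged Z1.
By R17 (it receives a waiver, it is tagged U1): it is tagged B1.
By R27 (it carries flag G): it carries flag H.
By R29 (it meets criterion Z, it has marker V): it carries flag A.
By R30 (it is in category E, it is eligible for tier A): it is in category J.
By R32 (it has attribute N, it has marker W): it is tagged X.
By R33 (it is approved, it is employed): it has a disability rating.
By R34 (it is in category J, it has dependents): it meets criterion S.
By R35 (it has a qualifying event, it is eligible for tier B, it is over 18): it is in state J1.
By R11 (it carries flag H): it has attribute C1.
By R16 (it has attribute C1): it meets criterion P1.
By R21 (it is in state J1): it is tagged F.
By R24 (it is tagged X, it is tagged Z1): it meets criterion F1.
By R28 (it carries flag A, it is tagged U1): it is a veteran.
By R7 (it meets criterion F1): it is enrolled full-time.
By R8 (it is tagged B1, it is tagged F, it is tagged V1): it satisfies condition D1.
By R14 (it meets criterion S, it is a veteran): it satisfies condition W1.
By R20 (it is enrolled full-time, it is over 18): it carries flag M.
By R5 (it satisfies condition D1, it is employed): it is in category D.
By R10 (it satisfies condition W1, it has a qualifying event): it is tagged B.
By R18 (it is tagged B, it is denied): it meets criterion L.
By R25 (it is in category D): it carries flag P.
By R9 (it meets criterion L, it meets criterion P1, it carries flag M): it is in state K.
By R22 (it is in state K, it carries flag P, it has a disability rating): it meets the income test.

Yes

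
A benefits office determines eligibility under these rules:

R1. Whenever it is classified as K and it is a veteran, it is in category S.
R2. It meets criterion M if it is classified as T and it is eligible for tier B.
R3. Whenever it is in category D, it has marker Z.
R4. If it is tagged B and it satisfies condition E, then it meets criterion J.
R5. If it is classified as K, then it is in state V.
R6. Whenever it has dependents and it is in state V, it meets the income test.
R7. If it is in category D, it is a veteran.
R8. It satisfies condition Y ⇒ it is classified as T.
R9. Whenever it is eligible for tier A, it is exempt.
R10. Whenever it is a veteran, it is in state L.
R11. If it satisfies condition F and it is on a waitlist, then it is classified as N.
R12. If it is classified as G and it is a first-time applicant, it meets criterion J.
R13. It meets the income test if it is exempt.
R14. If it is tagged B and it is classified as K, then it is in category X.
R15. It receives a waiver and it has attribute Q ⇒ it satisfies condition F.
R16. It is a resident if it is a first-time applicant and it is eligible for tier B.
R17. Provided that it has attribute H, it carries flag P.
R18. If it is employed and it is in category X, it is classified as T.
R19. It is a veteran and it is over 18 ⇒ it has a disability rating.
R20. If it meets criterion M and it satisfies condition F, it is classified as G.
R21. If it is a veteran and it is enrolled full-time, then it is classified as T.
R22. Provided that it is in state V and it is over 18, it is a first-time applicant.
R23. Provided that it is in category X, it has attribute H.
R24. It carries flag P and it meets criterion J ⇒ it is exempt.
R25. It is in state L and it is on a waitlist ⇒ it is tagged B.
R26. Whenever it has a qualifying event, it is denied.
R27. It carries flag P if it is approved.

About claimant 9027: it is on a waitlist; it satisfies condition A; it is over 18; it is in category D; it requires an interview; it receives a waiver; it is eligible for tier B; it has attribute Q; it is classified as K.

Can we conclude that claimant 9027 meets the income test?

Forward chaining from the given facts derives: has marker Z, is in state V, is a veteran, is in state L, satisfies condition F, has a disability rating, is a first-time applicant, is tagged B, is in category S, is classified as N, is in category X, is a resident, has attribute H, carries flag P.
Rules concluding "it meets the income test": R6 needs "it has dependents"; R13 needs "it is exempt" — none of these are established.

No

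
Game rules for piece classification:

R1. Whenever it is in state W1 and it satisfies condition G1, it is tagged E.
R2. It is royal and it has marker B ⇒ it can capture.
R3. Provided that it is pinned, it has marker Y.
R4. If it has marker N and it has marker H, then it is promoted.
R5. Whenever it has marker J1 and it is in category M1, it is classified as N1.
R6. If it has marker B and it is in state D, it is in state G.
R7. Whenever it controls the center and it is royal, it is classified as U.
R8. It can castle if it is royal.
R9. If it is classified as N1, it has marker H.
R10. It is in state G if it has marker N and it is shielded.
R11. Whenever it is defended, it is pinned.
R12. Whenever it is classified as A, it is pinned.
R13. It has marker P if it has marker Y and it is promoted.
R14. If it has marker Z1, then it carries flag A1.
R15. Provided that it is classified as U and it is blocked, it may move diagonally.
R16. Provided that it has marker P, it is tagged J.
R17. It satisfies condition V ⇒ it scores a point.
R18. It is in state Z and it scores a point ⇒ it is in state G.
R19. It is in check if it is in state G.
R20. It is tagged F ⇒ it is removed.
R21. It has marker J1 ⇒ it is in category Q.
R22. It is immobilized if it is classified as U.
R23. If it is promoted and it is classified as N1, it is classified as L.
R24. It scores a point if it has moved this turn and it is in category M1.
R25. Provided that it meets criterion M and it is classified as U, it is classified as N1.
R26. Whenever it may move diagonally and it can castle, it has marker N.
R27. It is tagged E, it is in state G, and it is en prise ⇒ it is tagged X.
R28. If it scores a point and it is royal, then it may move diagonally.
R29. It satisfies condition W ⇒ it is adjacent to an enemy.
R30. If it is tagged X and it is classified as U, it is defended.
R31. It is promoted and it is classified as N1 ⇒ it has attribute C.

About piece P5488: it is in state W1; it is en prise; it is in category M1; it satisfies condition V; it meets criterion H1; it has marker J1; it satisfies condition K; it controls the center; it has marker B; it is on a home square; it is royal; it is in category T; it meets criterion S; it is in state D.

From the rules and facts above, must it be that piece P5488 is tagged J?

No

Forward chaining from the given facts derives: can capture, is classified as N1, is in state G, is classified as U, can castle, has marker H, scores a point, is in check, is in category Q, is immobilized, may move diagonally, has marker N, is promoted, is classified as L, has attribute C.
The only rule concluding "it is tagged J" is R16, which needs "it has marker P"; that is never established.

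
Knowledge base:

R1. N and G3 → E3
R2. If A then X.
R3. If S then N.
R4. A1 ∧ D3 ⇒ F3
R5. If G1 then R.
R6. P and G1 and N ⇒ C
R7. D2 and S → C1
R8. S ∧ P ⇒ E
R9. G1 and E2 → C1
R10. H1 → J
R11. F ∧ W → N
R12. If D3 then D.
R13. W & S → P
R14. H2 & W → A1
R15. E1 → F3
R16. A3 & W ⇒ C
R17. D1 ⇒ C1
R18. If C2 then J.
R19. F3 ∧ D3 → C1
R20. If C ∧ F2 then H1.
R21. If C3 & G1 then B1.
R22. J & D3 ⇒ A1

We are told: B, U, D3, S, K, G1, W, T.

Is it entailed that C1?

Forward chaining from the given facts derives: N, R, D, P, C, E.
Rules concluding C1: R7 needs D2; R9 needs E2; R17 needs D1; R19 needs F3 — none of these are established.

No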